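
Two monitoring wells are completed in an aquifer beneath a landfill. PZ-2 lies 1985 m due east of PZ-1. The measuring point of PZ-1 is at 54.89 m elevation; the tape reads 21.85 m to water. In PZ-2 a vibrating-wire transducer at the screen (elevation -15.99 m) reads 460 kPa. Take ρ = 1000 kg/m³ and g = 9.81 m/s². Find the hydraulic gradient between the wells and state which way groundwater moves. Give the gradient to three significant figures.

Total head at PZ-1: h = 54.89 − 21.85 = 33.04 m.
Pressure head at PZ-2: ψ = P/(ρg) = 460×1000 / (1000 × 9.81) = 46.89 m.
Total head at PZ-2: h = z + ψ = -15.99 + 46.89 = 30.90 m.
Head difference: h(PZ-1) − h(PZ-2) = 33.04 − 30.90 = 2.14 m.
Hydraulic gradient: i = |Δh| / L = 2.14 / 1985 = 0.00108.
Flow is from higher to lower head: from PZ-1 toward PZ-2, i.e. toward the east.

i ≈ 0.00108; groundwater flows toward the east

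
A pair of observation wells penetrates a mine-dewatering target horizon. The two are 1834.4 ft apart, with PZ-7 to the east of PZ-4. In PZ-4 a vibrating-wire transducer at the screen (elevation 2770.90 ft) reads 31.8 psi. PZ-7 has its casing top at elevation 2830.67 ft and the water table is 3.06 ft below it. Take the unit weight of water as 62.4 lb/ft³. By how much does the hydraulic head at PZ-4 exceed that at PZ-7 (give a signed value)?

Δh ≈ 16.67 ft

Pressure head at PZ-4: ψ = 144·P/γ = 144 × 31.8 / 62.4 = 73.38 ft.
Total head at PZ-4: h = z + ψ = 2770.90 + 73.38 = 2844.28 ft.
Total head at PZ-7: h = 2830.67 − 3.06 = 2827.61 ft.
Head difference: h(PZ-4) − h(PZ-7) = 2844.28 − 2827.61 = 16.67 ft.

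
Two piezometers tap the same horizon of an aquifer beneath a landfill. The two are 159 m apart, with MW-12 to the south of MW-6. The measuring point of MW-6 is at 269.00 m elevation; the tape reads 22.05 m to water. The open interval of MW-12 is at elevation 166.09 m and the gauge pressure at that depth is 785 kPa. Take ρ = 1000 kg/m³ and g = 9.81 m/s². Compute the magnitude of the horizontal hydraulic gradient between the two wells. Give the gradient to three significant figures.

Total head at MW-6: h = 269.00 − 22.05 = 246.95 m.
Pressure head at MW-12: ψ = P/(ρg) = 785×1000 / (1000 × 9.81) = 80.02 m.
Total head at MW-12: h = z + ψ = 166.09 + 80.02 = 246.11 m.
Head difference: h(MW-6) − h(MW-12) = 246.95 − 246.11 = 0.84 m.
Hydraulic gradient: i = |Δh| / L = 0.84 / 159 = 0.00528.

i ≈ 0.00528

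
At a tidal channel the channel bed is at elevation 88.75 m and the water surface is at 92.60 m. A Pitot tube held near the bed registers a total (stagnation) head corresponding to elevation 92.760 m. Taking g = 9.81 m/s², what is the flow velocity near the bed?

Near the bed, under hydrostatic conditions, the piezometric head (z + ψ) equals the free-surface elevation, 92.60 m.
Velocity head = total − piezometric = 92.760 − 92.60 = 0.160 m.
v = √(2g·h_v) = √(2 × 9.81 × 0.160) = 1.77 m/s.

v ≈ 1.77 m/s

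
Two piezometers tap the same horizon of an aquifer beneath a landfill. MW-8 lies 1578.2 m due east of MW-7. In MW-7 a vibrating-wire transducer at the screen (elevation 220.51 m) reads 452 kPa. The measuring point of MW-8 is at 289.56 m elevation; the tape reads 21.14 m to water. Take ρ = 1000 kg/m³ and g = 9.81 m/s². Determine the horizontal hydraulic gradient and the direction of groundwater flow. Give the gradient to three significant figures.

i ≈ 0.00116; groundwater flows toward the west

Pressure head at MW-7: ψ = P/(ρg) = 452×1000 / (1000 × 9.81) = 46.08 m.
Total head at MW-7: h = z + ψ = 220.51 + 46.08 = 266.59 m.
Total head at MW-8: h = 289.56 − 21.14 = 268.42 m.
Head difference: h(MW-7) − h(MW-8) = 266.59 − 268.42 = -1.83 m.
Hydraulic gradient: i = |Δh| / L = 1.83 / 1578.2 = 0.00116.
Flow is from higher to lower head: from MW-8 toward MW-7, i.e. toward the west.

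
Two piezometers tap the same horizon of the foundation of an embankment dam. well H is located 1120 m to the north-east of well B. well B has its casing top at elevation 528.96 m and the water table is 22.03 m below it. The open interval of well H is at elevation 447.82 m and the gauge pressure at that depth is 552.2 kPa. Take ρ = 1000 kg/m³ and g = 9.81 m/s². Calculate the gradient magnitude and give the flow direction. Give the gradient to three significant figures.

i ≈ 0.00252; groundwater flows toward the north-east

Total head at well B: h = 528.96 − 22.03 = 506.93 m.
Pressure head at well H: ψ = P/(ρg) = 552.2×1000 / (1000 × 9.81) = 56.29 m.
Total head at well H: h = z + ψ = 447.82 + 56.29 = 504.11 m.
Head difference: h(well B) − h(well H) = 506.93 − 504.11 = 2.82 m.
Hydraulic gradient: i = |Δh| / L = 2.82 / 1120 = 0.00252.
Flow is from higher to lower head: from well B toward well H, i.e. toward the north-east.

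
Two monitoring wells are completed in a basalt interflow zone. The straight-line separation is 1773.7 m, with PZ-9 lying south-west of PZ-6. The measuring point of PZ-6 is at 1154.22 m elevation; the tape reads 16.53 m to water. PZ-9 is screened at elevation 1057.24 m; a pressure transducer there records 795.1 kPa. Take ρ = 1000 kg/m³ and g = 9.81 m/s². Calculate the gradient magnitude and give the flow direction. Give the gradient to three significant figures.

Total head at PZ-6: h = 1154.22 − 16.53 = 1137.69 m.
Pressure head at PZ-9: ψ = P/(ρg) = 795.1×1000 / (1000 × 9.81) = 81.05 m.
Total head at PZ-9: h = z + ψ = 1057.24 + 81.05 = 1138.29 m.
Head difference: h(PZ-6) − h(PZ-9) = 1137.69 − 1138.29 = -0.60 m.
Hydraulic gradient: i = |Δh| / L = 0.60 / 1773.7 = 0.000338.
Flow is from higher to lower head: from PZ-9 toward PZ-6, i.e. toward the north-east.

i ≈ 0.000338; groundwater flows toward the north-east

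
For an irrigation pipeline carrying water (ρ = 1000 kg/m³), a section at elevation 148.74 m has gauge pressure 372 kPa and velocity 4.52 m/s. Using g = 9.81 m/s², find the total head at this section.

h ≈ 187.70 m

Pressure head ψ = P/(ρg) = 372×1000 / (1000 × 9.81) = 37.92 m.
Velocity head = v²/(2g) = 4.52² / (2 × 9.81) = 1.041 m.
h = z + ψ + v²/(2g) = 148.74 + 37.92 + 1.041 = 187.70 m.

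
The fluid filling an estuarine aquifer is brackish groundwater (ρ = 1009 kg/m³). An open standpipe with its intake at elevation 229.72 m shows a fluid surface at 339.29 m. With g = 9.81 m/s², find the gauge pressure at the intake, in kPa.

P ≈ 1080 kPa

Pressure head ψ = h − z = 339.29 − 229.72 = 109.57 m.
P = ρgψ = 1009 × 9.81 × 109.57 = 1084556 Pa ≈ 1080 kPa.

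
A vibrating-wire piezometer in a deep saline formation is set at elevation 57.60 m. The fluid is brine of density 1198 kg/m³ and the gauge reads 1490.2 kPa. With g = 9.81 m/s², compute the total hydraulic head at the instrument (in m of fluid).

h ≈ 184.40 m

ψ = P/(ρg) = 1490.2×1000 / (1198 × 9.81) = 126.80 m.
h = z + ψ = 57.60 + 126.80 = 184.40 m.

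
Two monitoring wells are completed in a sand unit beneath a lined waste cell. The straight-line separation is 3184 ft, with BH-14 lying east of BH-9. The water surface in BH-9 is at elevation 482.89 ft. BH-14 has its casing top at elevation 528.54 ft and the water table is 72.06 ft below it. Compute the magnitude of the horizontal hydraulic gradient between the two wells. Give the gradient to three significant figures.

Total head at BH-9: h = 482.89 ft (water level in the piezometer is the total head).
Total head at BH-14: h = 528.54 − 72.06 = 456.48 ft.
Head difference: h(BH-9) − h(BH-14) = 482.89 − 456.48 = 26.41 ft.
Hydraulic gradient: i = |Δh| / L = 26.41 / 3184 = 0.00829.

i ≈ 0.00829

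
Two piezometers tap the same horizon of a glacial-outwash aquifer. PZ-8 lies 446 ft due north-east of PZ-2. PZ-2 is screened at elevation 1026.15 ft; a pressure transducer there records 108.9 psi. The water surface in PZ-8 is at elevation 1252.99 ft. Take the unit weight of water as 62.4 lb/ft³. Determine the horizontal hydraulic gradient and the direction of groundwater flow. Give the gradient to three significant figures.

i ≈ 0.0549; groundwater flows toward the north-east

Pressure head at PZ-2: ψ = 144·P/γ = 144 × 108.9 / 62.4 = 251.31 ft.
Total head at PZ-2: h = z + ψ = 1026.15 + 251.31 = 1277.46 ft.
Total head at PZ-8: h = 1252.99 ft (water level in the piezometer is the total head).
Head difference: h(PZ-2) − h(PZ-8) = 1277.46 − 1252.99 = 24.47 ft.
Hydraulic gradient: i = |Δh| / L = 24.47 / 446 = 0.0549.
Flow is from higher to lower head: from PZ-2 toward PZ-8, i.e. toward the north-east.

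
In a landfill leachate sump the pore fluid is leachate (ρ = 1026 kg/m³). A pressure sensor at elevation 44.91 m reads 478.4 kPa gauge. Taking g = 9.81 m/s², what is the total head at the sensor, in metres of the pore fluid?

ψ = P/(ρg) = 478.4×1000 / (1026 × 9.81) = 47.53 m.
h = z + ψ = 44.91 + 47.53 = 92.44 m.

h ≈ 92.44 m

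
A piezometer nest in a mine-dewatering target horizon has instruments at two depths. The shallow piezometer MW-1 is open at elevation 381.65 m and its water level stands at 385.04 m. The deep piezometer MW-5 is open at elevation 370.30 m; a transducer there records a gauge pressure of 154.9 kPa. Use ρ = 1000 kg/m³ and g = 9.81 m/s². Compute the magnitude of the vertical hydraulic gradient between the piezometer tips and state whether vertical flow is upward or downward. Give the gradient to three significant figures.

Total head at MW-1: h = 385.04 m (water level in the standpipe).
Pressure head at MW-5: ψ = P/(ρg) = 154.9×1000 / (1000 × 9.81) = 15.79 m.
Total head at MW-5: h = z + ψ = 370.30 + 15.79 = 386.09 m.
Δh = h(MW-1) − h(MW-5) = 385.04 − 386.09 = -1.05 m.
Vertical separation Δz = 381.65 − 370.30 = 11.35 m.
|i_v| = |Δh| / Δz = 1.05 / 11.35 = 0.0925.
Head is higher in the deep piezometer, so vertical flow is upward (discharge condition).

|i_v| ≈ 0.0925; vertical flow is upward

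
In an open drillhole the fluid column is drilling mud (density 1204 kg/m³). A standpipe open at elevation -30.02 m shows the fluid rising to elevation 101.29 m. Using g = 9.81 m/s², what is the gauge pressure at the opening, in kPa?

Pressure head ψ = h − z = 101.29 − (-30.02) = 131.31 m.
P = ρgψ = 1204 × 9.81 × 131.31 = 1550934 Pa ≈ 1550 kPa.

P ≈ 1550 kPa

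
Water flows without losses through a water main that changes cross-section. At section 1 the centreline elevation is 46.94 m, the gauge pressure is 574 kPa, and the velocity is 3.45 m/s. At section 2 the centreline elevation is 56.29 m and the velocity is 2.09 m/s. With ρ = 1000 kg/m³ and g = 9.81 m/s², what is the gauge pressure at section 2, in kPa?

P₂ ≈ 486 kPa

Pressure head at 1: ψ₁ = P₁/(ρg) = 574×1000 / (1000 × 9.81) = 58.51 m.
Velocity heads: v₁²/2g = 3.45²/19.62 = 0.607 m; v₂²/2g = 2.09²/19.62 = 0.223 m.
Total head H = z₁ + ψ₁ + v₁²/2g = 46.94 + 58.51 + 0.607 = 106.06 m.
ψ₂ = H − z₂ − v₂²/2g = 106.06 − 56.29 − 0.223 = 49.55 m.
P₂ = ρgψ₂ = 1000 × 9.81 × 49.55 ≈ 486 kPa.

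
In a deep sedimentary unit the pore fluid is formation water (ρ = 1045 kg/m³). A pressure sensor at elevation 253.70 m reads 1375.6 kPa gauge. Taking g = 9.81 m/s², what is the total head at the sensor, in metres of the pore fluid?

h ≈ 387.89 m

ψ = P/(ρg) = 1375.6×1000 / (1045 × 9.81) = 134.19 m.
h = z + ψ = 253.70 + 134.19 = 387.89 m.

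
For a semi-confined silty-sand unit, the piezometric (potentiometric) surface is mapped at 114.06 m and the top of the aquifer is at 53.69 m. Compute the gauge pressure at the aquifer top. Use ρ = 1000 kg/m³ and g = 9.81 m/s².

Pressure head at the aquifer top: ψ = h − z = 114.06 − 53.69 = 60.37 m.
P = ρgψ = 1000 × 9.81 × 60.37 = 592230 Pa ≈ 592 kPa.

P ≈ 592 kPa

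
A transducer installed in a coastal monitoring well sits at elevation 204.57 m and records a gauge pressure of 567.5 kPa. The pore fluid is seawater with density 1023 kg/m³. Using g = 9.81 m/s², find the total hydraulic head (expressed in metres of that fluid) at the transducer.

h ≈ 261.12 m

ψ = P/(ρg) = 567.5×1000 / (1023 × 9.81) = 56.55 m.
h = z + ψ = 204.57 + 56.55 = 261.12 m.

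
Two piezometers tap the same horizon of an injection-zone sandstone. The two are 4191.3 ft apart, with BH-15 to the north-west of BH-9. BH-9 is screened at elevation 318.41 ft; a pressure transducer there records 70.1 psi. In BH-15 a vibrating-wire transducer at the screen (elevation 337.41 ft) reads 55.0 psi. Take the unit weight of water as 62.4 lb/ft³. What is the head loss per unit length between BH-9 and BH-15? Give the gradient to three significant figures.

i ≈ 0.00378 ft/ft

Pressure head at BH-9: ψ = 144·P/γ = 144 × 70.1 / 62.4 = 161.77 ft.
Total head at BH-9: h = z + ψ = 318.41 + 161.77 = 480.18 ft.
Pressure head at BH-15: ψ = 144·P/γ = 144 × 55.0 / 62.4 = 126.92 ft.
Total head at BH-15: h = z + ψ = 337.41 + 126.92 = 464.33 ft.
Head difference: h(BH-9) − h(BH-15) = 480.18 − 464.33 = 15.85 ft.
Hydraulic gradient: i = |Δh| / L = 15.85 / 4191.3 = 0.00378.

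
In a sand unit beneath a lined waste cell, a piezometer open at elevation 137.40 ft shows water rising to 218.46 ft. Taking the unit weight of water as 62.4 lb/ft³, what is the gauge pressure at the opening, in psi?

Pressure head ψ = h − z = 218.46 − 137.40 = 81.06 ft.
P = γ·ψ / 144 = 62.4 × 81.06 / 144 = 35.1 psi.

P ≈ 35.1 psi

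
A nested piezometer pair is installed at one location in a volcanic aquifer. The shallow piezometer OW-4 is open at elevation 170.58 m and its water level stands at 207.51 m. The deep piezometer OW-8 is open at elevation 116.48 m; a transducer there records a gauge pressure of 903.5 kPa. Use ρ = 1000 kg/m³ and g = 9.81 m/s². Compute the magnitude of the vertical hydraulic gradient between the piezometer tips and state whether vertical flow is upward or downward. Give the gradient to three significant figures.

Total head at OW-4: h = 207.51 m (water level in the standpipe).
Pressure head at OW-8: ψ = P/(ρg) = 903.5×1000 / (1000 × 9.81) = 92.10 m.
Total head at OW-8: h = z + ψ = 116.48 + 92.10 = 208.58 m.
Δh = h(OW-4) − h(OW-8) = 207.51 − 208.58 = -1.07 m.
Vertical separation Δz = 170.58 − 116.48 = 54.10 m.
|i_v| = |Δh| / Δz = 1.07 / 54.10 = 0.0198.
Head is higher in the deep piezometer, so vertical flow is upward (discharge condition).

|i_v| ≈ 0.0198; vertical flow is upward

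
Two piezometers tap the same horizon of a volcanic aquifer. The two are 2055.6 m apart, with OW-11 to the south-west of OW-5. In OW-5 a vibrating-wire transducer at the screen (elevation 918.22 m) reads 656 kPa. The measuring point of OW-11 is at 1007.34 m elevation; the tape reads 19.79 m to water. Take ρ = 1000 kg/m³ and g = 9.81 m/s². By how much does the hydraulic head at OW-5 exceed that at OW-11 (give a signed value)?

Pressure head at OW-5: ψ = P/(ρg) = 656×1000 / (1000 × 9.81) = 66.87 m.
Total head at OW-5: h = z + ψ = 918.22 + 66.87 = 985.09 m.
Total head at OW-11: h = 1007.34 − 19.79 = 987.55 m.
Head difference: h(OW-5) − h(OW-11) = 985.09 − 987.55 = -2.46 m.

Δh ≈ -2.46 m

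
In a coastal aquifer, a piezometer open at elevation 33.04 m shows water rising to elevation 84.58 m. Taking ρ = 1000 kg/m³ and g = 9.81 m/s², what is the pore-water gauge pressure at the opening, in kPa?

Pressure head ψ = h − z = 84.58 − 33.04 = 51.54 m.
P = ρgψ = 1000 × 9.81 × 51.54 = 505607 Pa ≈ 506 kPa.

P ≈ 506 kPa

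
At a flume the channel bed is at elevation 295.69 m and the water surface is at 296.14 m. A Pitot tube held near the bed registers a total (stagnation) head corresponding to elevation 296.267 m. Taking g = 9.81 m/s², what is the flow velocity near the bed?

Near the bed, under hydrostatic conditions, the piezometric head (z + ψ) equals the free-surface elevation, 296.14 m.
Velocity head = total − piezometric = 296.267 − 296.14 = 0.127 m.
v = √(2g·h_v) = √(2 × 9.81 × 0.127) = 1.58 m/s.

v ≈ 1.58 m/s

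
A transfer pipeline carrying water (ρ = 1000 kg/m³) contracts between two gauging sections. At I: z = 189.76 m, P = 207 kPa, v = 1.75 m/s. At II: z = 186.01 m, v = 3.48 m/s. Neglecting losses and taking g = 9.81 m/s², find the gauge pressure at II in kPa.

P₂ ≈ 239 kPa

Pressure head at I: ψ₁ = P₁/(ρg) = 207×1000 / (1000 × 9.81) = 21.10 m.
Velocity heads: v₁²/2g = 1.75²/19.62 = 0.156 m; v₂²/2g = 3.48²/19.62 = 0.617 m.
Total head H = z₁ + ψ₁ + v₁²/2g = 189.76 + 21.10 + 0.156 = 211.02 m.
ψ₂ = H − z₂ − v₂²/2g = 211.02 − 186.01 − 0.617 = 24.39 m.
P₂ = ρgψ₂ = 1000 × 9.81 × 24.39 ≈ 239 kPa.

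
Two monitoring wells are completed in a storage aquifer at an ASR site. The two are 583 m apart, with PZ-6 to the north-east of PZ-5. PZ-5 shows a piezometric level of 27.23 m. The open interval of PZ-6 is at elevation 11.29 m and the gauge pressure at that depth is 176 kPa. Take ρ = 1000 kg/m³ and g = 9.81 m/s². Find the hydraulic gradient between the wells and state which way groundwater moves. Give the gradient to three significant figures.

Total head at PZ-5: h = 27.23 m (water level in the piezometer is the total head).
Pressure head at PZ-6: ψ = P/(ρg) = 176×1000 / (1000 × 9.81) = 17.94 m.
Total head at PZ-6: h = z + ψ = 11.29 + 17.94 = 29.23 m.
Head difference: h(PZ-5) − h(PZ-6) = 27.23 − 29.23 = -2.00 m.
Hydraulic gradient: i = |Δh| / L = 2.00 / 583 = 0.00343.
Flow is from higher to lower head: from PZ-6 toward PZ-5, i.e. toward the south-west.

i ≈ 0.00343; groundwater flows toward the south-west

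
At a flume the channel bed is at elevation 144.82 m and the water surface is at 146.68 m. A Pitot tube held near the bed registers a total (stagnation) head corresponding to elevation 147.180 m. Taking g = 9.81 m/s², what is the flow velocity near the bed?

Near the bed, under hydrostatic conditions, the piezometric head (z + ψ) equals the free-surface elevation, 146.68 m.
Velocity head = total − piezometric = 147.180 − 146.68 = 0.500 m.
v = √(2g·h_v) = √(2 × 9.81 × 0.500) = 3.13 m/s.

v ≈ 3.13 m/s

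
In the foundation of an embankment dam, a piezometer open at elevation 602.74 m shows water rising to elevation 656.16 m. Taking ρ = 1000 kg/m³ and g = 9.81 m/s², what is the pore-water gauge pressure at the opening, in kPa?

P ≈ 524 kPa

Pressure head ψ = h − z = 656.16 − 602.74 = 53.42 m.
P = ρgψ = 1000 × 9.81 × 53.42 = 524050 Pa ≈ 524 kPa.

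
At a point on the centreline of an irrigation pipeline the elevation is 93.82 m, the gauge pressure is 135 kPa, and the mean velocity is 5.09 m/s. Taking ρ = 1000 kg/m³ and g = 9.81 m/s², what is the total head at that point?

h ≈ 108.90 m

Pressure head ψ = P/(ρg) = 135×1000 / (1000 × 9.81) = 13.76 m.
Velocity head = v²/(2g) = 5.09² / (2 × 9.81) = 1.320 m.
h = z + ψ + v²/(2g) = 93.82 + 13.76 + 1.320 = 108.90 m.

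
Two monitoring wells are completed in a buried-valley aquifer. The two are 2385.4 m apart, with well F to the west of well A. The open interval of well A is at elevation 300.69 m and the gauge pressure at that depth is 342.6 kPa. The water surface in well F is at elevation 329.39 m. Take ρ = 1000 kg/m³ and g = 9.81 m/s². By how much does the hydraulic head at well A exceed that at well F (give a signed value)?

Δh ≈ 6.22 m

Pressure head at well A: ψ = P/(ρg) = 342.6×1000 / (1000 × 9.81) = 34.92 m.
Total head at well A: h = z + ψ = 300.69 + 34.92 = 335.61 m.
Total head at well F: h = 329.39 m (water level in the piezometer is the total head).
Head difference: h(well A) − h(well F) = 335.61 − 329.39 = 6.22 m.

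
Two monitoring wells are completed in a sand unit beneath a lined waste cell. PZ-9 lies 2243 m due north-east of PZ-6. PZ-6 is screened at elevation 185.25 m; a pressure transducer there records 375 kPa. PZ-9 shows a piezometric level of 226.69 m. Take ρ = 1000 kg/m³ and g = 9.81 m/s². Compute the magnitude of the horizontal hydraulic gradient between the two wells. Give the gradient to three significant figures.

Pressure head at PZ-6: ψ = P/(ρg) = 375×1000 / (1000 × 9.81) = 38.23 m.
Total head at PZ-6: h = z + ψ = 185.25 + 38.23 = 223.48 m.
Total head at PZ-9: h = 226.69 m (water level in the piezometer is the total head).
Head difference: h(PZ-6) − h(PZ-9) = 223.48 − 226.69 = -3.21 m.
Hydraulic gradient: i = |Δh| / L = 3.21 / 2243 = 0.00143.

i ≈ 0.00143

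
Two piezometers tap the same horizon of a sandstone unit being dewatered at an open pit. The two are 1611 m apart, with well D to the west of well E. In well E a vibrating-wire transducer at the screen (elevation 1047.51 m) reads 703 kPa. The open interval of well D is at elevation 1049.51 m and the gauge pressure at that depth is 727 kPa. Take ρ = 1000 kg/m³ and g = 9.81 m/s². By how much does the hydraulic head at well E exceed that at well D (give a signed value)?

Δh ≈ -4.45 m

Pressure head at well E: ψ = P/(ρg) = 703×1000 / (1000 × 9.81) = 71.66 m.
Total head at well E: h = z + ψ = 1047.51 + 71.66 = 1119.17 m.
Pressure head at well D: ψ = P/(ρg) = 727×1000 / (1000 × 9.81) = 74.11 m.
Total head at well D: h = z + ψ = 1049.51 + 74.11 = 1123.62 m.
Head difference: h(well E) − h(well D) = 1119.17 − 1123.62 = -4.45 m.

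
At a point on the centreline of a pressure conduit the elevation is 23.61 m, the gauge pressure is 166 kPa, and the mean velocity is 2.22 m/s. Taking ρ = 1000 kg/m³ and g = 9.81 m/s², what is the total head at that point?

Pressure head ψ = P/(ρg) = 166×1000 / (1000 × 9.81) = 16.92 m.
Velocity head = v²/(2g) = 2.22² / (2 × 9.81) = 0.251 m.
h = z + ψ + v²/(2g) = 23.61 + 16.92 + 0.251 = 40.78 m.

h ≈ 40.78 m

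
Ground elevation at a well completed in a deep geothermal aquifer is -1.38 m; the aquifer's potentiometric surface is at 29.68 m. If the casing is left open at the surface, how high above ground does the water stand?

Water rises to the potentiometric surface, so the rise above ground = 29.68 − (-1.38) = 31.06 m.

≈ 31.06 m above ground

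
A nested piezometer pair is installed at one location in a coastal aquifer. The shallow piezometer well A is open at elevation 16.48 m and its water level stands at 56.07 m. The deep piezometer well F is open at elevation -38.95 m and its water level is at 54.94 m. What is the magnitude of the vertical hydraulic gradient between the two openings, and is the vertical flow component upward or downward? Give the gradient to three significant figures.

Total head at well A: h = 56.07 m (water level in the standpipe).
Total head at well F: h = 54.94 m.
Δh = h(well A) − h(well F) = 56.07 − 54.94 = 1.13 m.
Vertical separation Δz = 16.48 − (-38.95) = 55.43 m.
|i_v| = |Δh| / Δz = 1.13 / 55.43 = 0.0204.
Head is higher in the shallow piezometer, so vertical flow is downward (recharge condition).

|i_v| ≈ 0.0204; vertical flow is downward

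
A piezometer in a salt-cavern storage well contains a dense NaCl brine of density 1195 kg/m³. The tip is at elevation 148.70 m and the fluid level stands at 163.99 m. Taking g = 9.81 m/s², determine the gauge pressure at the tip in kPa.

P ≈ 179 kPa

Pressure head ψ = h − z = 163.99 − 148.70 = 15.29 m.
P = ρgψ = 1195 × 9.81 × 15.29 = 179244 Pa ≈ 179 kPa.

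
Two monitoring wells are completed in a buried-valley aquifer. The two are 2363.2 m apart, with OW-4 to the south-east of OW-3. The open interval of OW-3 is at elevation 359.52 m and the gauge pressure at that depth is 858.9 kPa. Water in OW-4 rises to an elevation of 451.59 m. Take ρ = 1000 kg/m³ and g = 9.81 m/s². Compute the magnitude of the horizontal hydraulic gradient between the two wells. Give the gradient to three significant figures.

i ≈ 0.00191

Pressure head at OW-3: ψ = P/(ρg) = 858.9×1000 / (1000 × 9.81) = 87.55 m.
Total head at OW-3: h = z + ψ = 359.52 + 87.55 = 447.07 m.
Total head at OW-4: h = 451.59 m (water level in the piezometer is the total head).
Head difference: h(OW-3) − h(OW-4) = 447.07 − 451.59 = -4.52 m.
Hydraulic gradient: i = |Δh| / L = 4.52 / 2363.2 = 0.00191.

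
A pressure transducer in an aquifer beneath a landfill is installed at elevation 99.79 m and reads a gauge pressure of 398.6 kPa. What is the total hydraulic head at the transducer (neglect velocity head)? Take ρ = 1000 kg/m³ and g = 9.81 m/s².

ψ = P/(ρg) = 398.6×1000 / (1000 × 9.81) = 40.63 m.
h = z + ψ = 99.79 + 40.63 = 140.42 m.

h ≈ 140.42 m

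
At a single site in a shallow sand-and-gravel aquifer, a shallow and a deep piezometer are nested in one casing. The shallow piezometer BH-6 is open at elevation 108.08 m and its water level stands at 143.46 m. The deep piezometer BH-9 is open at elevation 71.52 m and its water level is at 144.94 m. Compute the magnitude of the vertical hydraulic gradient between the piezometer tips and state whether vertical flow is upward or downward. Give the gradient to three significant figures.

Total head at BH-6: h = 143.46 m (water level in the standpipe).
Total head at BH-9: h = 144.94 m.
Δh = h(BH-6) − h(BH-9) = 143.46 − 144.94 = -1.48 m.
Vertical separation Δz = 108.08 − 71.52 = 36.56 m.
|i_v| = |Δh| / Δz = 1.48 / 36.56 = 0.0405.
Head is higher in the deep piezometer, so vertical flow is upward (discharge condition).

|i_v| ≈ 0.0405; vertical flow is upward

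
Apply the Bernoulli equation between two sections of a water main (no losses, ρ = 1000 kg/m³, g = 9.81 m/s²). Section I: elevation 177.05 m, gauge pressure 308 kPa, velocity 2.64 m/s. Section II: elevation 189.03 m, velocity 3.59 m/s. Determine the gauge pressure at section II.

P₂ ≈ 188 kPa

Pressure head at I: ψ₁ = P₁/(ρg) = 308×1000 / (1000 × 9.81) = 31.40 m.
Velocity heads: v₁²/2g = 2.64²/19.62 = 0.355 m; v₂²/2g = 3.59²/19.62 = 0.657 m.
Total head H = z₁ + ψ₁ + v₁²/2g = 177.05 + 31.40 + 0.355 = 208.81 m.
ψ₂ = H − z₂ − v₂²/2g = 208.81 − 189.03 − 0.657 = 19.12 m.
P₂ = ρgψ₂ = 1000 × 9.81 × 19.12 ≈ 188 kPa.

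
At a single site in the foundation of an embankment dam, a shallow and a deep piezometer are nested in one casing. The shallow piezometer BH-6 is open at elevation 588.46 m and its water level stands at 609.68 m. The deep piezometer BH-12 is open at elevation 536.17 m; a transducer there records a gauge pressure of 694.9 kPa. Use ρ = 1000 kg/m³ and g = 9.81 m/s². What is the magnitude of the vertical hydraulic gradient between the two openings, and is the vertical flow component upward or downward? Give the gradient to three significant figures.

Total head at BH-6: h = 609.68 m (water level in the standpipe).
Pressure head at BH-12: ψ = P/(ρg) = 694.9×1000 / (1000 × 9.81) = 70.84 m.
Total head at BH-12: h = z + ψ = 536.17 + 70.84 = 607.01 m.
Δh = h(BH-6) − h(BH-12) = 609.68 − 607.01 = 2.67 m.
Vertical separation Δz = 588.46 − 536.17 = 52.29 m.
|i_v| = |Δh| / Δz = 2.67 / 52.29 = 0.0511.
Head is higher in the shallow piezometer, so vertical flow is downward (recharge condition).

|i_v| ≈ 0.0511; vertical flow is downward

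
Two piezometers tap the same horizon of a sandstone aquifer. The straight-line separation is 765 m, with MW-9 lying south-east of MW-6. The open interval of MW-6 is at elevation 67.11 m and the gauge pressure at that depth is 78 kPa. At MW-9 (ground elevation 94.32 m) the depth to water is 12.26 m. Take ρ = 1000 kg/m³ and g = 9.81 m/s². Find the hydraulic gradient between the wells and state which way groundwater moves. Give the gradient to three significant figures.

i ≈ 0.00915; groundwater flows toward the north-west

Pressure head at MW-6: ψ = P/(ρg) = 78×1000 / (1000 × 9.81) = 7.95 m.
Total head at MW-6: h = z + ψ = 67.11 + 7.95 = 75.06 m.
Total head at MW-9: h = 94.32 − 12.26 = 82.06 m.
Head difference: h(MW-6) − h(MW-9) = 75.06 − 82.06 = -7.00 m.
Hydraulic gradient: i = |Δh| / L = 7.00 / 765 = 0.00915.
Flow is from higher to lower head: from MW-9 toward MW-6, i.e. toward the north-west.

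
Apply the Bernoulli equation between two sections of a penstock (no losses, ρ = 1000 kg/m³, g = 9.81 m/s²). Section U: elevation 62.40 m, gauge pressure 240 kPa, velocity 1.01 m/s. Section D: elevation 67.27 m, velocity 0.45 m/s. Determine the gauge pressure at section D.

Pressure head at U: ψ₁ = P₁/(ρg) = 240×1000 / (1000 × 9.81) = 24.46 m.
Velocity heads: v₁²/2g = 1.01²/19.62 = 0.052 m; v₂²/2g = 0.45²/19.62 = 0.010 m.
Total head H = z₁ + ψ₁ + v₁²/2g = 62.40 + 24.46 + 0.052 = 86.91 m.
ψ₂ = H − z₂ − v₂²/2g = 86.91 − 67.27 − 0.010 = 19.63 m.
P₂ = ρgψ₂ = 1000 × 9.81 × 19.63 ≈ 193 kPa.

P₂ ≈ 193 kPa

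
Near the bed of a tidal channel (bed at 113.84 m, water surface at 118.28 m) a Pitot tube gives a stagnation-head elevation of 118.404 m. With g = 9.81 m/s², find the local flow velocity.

v ≈ 1.56 m/s

Near the bed, under hydrostatic conditions, the piezometric head (z + ψ) equals the free-surface elevation, 118.28 m.
Velocity head = total − piezometric = 118.404 − 118.28 = 0.124 m.
v = √(2g·h_v) = √(2 × 9.81 × 0.124) = 1.56 m/s.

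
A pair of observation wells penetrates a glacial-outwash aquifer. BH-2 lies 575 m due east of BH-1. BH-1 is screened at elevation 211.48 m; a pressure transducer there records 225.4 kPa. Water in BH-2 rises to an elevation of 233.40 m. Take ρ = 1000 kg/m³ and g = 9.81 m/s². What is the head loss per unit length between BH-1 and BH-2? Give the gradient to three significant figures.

i ≈ 0.00184 m/m

Pressure head at BH-1: ψ = P/(ρg) = 225.4×1000 / (1000 × 9.81) = 22.98 m.
Total head at BH-1: h = z + ψ = 211.48 + 22.98 = 234.46 m.
Total head at BH-2: h = 233.40 m (water level in the piezometer is the total head).
Head difference: h(BH-1) − h(BH-2) = 234.46 − 233.40 = 1.06 m.
Hydraulic gradient: i = |Δh| / L = 1.06 / 575 = 0.00184.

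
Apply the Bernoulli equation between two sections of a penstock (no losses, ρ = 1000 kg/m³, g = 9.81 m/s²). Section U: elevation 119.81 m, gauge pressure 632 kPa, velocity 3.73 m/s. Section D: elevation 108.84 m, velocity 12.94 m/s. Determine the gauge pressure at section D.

Pressure head at U: ψ₁ = P₁/(ρg) = 632×1000 / (1000 × 9.81) = 64.42 m.
Velocity heads: v₁²/2g = 3.73²/19.62 = 0.709 m; v₂²/2g = 12.94²/19.62 = 8.534 m.
Total head H = z₁ + ψ₁ + v₁²/2g = 119.81 + 64.42 + 0.709 = 184.94 m.
ψ₂ = H − z₂ − v₂²/2g = 184.94 − 108.84 − 8.534 = 67.57 m.
P₂ = ρgψ₂ = 1000 × 9.81 × 67.57 ≈ 663 kPa.

P₂ ≈ 663 kPa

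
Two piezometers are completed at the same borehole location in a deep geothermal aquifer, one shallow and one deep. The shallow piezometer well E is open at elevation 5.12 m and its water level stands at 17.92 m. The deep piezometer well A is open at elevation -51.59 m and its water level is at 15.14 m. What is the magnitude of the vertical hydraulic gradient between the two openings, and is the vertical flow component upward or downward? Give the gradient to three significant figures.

Total head at well E: h = 17.92 m (water level in the standpipe).
Total head at well A: h = 15.14 m.
Δh = h(well E) − h(well A) = 17.92 − 15.14 = 2.78 m.
Vertical separation Δz = 5.12 − (-51.59) = 56.71 m.
|i_v| = |Δh| / Δz = 2.78 / 56.71 = 0.0490.
Head is higher in the shallow piezometer, so vertical flow is downward (recharge condition).

|i_v| ≈ 0.0490; vertical flow is downward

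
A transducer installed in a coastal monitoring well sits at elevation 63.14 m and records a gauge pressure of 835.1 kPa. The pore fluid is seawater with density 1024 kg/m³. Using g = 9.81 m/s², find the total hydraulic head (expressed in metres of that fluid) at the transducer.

ψ = P/(ρg) = 835.1×1000 / (1024 × 9.81) = 83.13 m.
h = z + ψ = 63.14 + 83.13 = 146.27 m.

h ≈ 146.27 m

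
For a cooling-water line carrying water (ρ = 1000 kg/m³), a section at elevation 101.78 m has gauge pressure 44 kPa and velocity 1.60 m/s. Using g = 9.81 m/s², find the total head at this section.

Pressure head ψ = P/(ρg) = 44×1000 / (1000 × 9.81) = 4.49 m.
Velocity head = v²/(2g) = 1.60² / (2 × 9.81) = 0.130 m.
h = z + ψ + v²/(2g) = 101.78 + 4.49 + 0.130 = 106.40 m.

h ≈ 106.40 m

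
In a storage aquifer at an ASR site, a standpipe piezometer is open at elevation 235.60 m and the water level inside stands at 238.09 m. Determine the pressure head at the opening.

Total head h = 238.09 m (the water-surface elevation in the piezometer).
Pressure head ψ = h − z = 238.09 − 235.60 = 2.49 m.

ψ ≈ 2.49 m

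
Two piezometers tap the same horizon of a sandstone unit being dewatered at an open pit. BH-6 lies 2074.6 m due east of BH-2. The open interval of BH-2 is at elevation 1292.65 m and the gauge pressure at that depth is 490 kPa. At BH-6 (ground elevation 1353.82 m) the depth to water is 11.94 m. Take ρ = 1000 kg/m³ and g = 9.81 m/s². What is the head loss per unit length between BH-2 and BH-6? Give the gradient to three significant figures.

i ≈ 0.000347 m/m

Pressure head at BH-2: ψ = P/(ρg) = 490×1000 / (1000 × 9.81) = 49.95 m.
Total head at BH-2: h = z + ψ = 1292.65 + 49.95 = 1342.60 m.
Total head at BH-6: h = 1353.82 − 11.94 = 1341.88 m.
Head difference: h(BH-2) − h(BH-6) = 1342.60 − 1341.88 = 0.72 m.
Hydraulic gradient: i = |Δh| / L = 0.72 / 2074.6 = 0.000347.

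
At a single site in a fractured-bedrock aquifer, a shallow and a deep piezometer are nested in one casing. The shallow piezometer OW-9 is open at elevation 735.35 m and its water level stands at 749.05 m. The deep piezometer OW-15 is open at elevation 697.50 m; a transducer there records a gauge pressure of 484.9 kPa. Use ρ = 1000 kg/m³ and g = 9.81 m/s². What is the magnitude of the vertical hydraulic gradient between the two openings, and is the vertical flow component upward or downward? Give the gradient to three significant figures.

|i_v| ≈ 0.0560; vertical flow is downward

Total head at OW-9: h = 749.05 m (water level in the standpipe).
Pressure head at OW-15: ψ = P/(ρg) = 484.9×1000 / (1000 × 9.81) = 49.43 m.
Total head at OW-15: h = z + ψ = 697.50 + 49.43 = 746.93 m.
Δh = h(OW-9) − h(OW-15) = 749.05 − 746.93 = 2.12 m.
Vertical separation Δz = 735.35 − 697.50 = 37.85 m.
|i_v| = |Δh| / Δz = 2.12 / 37.85 = 0.0560.
Head is higher in the shallow piezometer, so vertical flow is downward (recharge condition).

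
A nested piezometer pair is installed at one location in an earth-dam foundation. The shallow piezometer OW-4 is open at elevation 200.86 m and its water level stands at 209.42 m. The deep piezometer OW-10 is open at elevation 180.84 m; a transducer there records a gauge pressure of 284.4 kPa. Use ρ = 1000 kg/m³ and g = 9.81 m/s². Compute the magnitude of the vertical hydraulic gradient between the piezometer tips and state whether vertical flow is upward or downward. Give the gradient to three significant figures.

|i_v| ≈ 0.0205; vertical flow is upward

Total head at OW-4: h = 209.42 m (water level in the standpipe).
Pressure head at OW-10: ψ = P/(ρg) = 284.4×1000 / (1000 × 9.81) = 28.99 m.
Total head at OW-10: h = z + ψ = 180.84 + 28.99 = 209.83 m.
Δh = h(OW-4) − h(OW-10) = 209.42 − 209.83 = -0.41 m.
Vertical separation Δz = 200.86 − 180.84 = 20.02 m.
|i_v| = |Δh| / Δz = 0.41 / 20.02 = 0.0205.
Head is higher in the deep piezometer, so vertical flow is upward (discharge condition).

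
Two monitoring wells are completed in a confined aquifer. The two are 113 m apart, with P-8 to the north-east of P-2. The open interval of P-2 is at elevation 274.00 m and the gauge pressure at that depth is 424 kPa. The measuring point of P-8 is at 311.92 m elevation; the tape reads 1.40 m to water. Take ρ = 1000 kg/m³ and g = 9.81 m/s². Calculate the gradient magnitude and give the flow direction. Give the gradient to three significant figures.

i ≈ 0.0593; groundwater flows toward the north-east

Pressure head at P-2: ψ = P/(ρg) = 424×1000 / (1000 × 9.81) = 43.22 m.
Total head at P-2: h = z + ψ = 274.00 + 43.22 = 317.22 m.
Total head at P-8: h = 311.92 − 1.40 = 310.52 m.
Head difference: h(P-2) − h(P-8) = 317.22 − 310.52 = 6.70 m.
Hydraulic gradient: i = |Δh| / L = 6.70 / 113 = 0.0593.
Flow is from higher to lower head: from P-2 toward P-8, i.e. toward the north-east.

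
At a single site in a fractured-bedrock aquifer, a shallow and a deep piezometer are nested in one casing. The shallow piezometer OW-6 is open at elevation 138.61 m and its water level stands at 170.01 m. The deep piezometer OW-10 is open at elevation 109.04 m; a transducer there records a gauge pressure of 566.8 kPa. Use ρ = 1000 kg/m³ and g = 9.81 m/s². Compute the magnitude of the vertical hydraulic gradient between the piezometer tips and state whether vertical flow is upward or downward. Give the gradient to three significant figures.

Total head at OW-6: h = 170.01 m (water level in the standpipe).
Pressure head at OW-10: ψ = P/(ρg) = 566.8×1000 / (1000 × 9.81) = 57.78 m.
Total head at OW-10: h = z + ψ = 109.04 + 57.78 = 166.82 m.
Δh = h(OW-6) − h(OW-10) = 170.01 − 166.82 = 3.19 m.
Vertical separation Δz = 138.61 − 109.04 = 29.57 m.
|i_v| = |Δh| / Δz = 3.19 / 29.57 = 0.108.
Head is higher in the shallow piezometer, so vertical flow is downward (recharge condition).

|i_v| ≈ 0.108; vertical flow is downward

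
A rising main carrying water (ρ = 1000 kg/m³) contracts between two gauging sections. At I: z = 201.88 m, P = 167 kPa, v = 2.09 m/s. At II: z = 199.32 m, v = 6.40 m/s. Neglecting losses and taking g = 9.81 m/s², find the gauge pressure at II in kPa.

P₂ ≈ 174 kPa

Pressure head at I: ψ₁ = P₁/(ρg) = 167×1000 / (1000 × 9.81) = 17.02 m.
Velocity heads: v₁²/2g = 2.09²/19.62 = 0.223 m; v₂²/2g = 6.40²/19.62 = 2.088 m.
Total head H = z₁ + ψ₁ + v₁²/2g = 201.88 + 17.02 + 0.223 = 219.12 m.
ψ₂ = H − z₂ − v₂²/2g = 219.12 − 199.32 − 2.088 = 17.71 m.
P₂ = ρgψ₂ = 1000 × 9.81 × 17.71 ≈ 174 kPa.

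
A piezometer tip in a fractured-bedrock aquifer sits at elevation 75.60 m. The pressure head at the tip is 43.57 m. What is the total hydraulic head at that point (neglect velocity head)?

h = z + ψ = 75.60 + 43.57 = 119.17 m.

h ≈ 119.17 m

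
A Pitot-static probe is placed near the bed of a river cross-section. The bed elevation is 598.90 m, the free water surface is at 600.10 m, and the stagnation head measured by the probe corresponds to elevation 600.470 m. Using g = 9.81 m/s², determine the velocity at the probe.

v ≈ 2.69 m/s

Near the bed, under hydrostatic conditions, the piezometric head (z + ψ) equals the free-surface elevation, 600.10 m.
Velocity head = total − piezometric = 600.470 − 600.10 = 0.370 m.
v = √(2g·h_v) = √(2 × 9.81 × 0.370) = 2.69 m/s.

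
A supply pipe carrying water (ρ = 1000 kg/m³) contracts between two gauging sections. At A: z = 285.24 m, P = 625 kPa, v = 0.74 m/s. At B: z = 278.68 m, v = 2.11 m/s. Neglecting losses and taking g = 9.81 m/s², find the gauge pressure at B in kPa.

Pressure head at A: ψ₁ = P₁/(ρg) = 625×1000 / (1000 × 9.81) = 63.71 m.
Velocity heads: v₁²/2g = 0.74²/19.62 = 0.028 m; v₂²/2g = 2.11²/19.62 = 0.227 m.
Total head H = z₁ + ψ₁ + v₁²/2g = 285.24 + 63.71 + 0.028 = 348.98 m.
ψ₂ = H − z₂ − v₂²/2g = 348.98 − 278.68 − 0.227 = 70.07 m.
P₂ = ρgψ₂ = 1000 × 9.81 × 70.07 ≈ 687 kPa.

P₂ ≈ 687 kPa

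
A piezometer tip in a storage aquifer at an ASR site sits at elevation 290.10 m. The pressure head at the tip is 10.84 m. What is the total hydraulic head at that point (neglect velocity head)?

h ≈ 300.94 m

h = z + ψ = 290.10 + 10.84 = 300.94 m.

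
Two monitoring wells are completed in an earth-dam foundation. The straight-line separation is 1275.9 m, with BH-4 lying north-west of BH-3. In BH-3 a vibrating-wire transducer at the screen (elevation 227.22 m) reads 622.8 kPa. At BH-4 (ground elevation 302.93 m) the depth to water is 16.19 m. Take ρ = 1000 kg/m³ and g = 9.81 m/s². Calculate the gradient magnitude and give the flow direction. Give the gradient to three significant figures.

Pressure head at BH-3: ψ = P/(ρg) = 622.8×1000 / (1000 × 9.81) = 63.49 m.
Total head at BH-3: h = z + ψ = 227.22 + 63.49 = 290.71 m.
Total head at BH-4: h = 302.93 − 16.19 = 286.74 m.
Head difference: h(BH-3) − h(BH-4) = 290.71 − 286.74 = 3.97 m.
Hydraulic gradient: i = |Δh| / L = 3.97 / 1275.9 = 0.00311.
Flow is from higher to lower head: from BH-3 toward BH-4, i.e. toward the north-west.

i ≈ 0.00311; groundwater flows toward the north-west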